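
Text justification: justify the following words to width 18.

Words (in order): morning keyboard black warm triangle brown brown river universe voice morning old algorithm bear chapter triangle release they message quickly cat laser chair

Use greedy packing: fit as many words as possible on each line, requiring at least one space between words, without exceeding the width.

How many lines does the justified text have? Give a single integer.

Line 1: ['morning', 'keyboard'] (min_width=16, slack=2)
Line 2: ['black', 'warm'] (min_width=10, slack=8)
Line 3: ['triangle', 'brown'] (min_width=14, slack=4)
Line 4: ['brown', 'river'] (min_width=11, slack=7)
Line 5: ['universe', 'voice'] (min_width=14, slack=4)
Line 6: ['morning', 'old'] (min_width=11, slack=7)
Line 7: ['algorithm', 'bear'] (min_width=14, slack=4)
Line 8: ['chapter', 'triangle'] (min_width=16, slack=2)
Line 9: ['release', 'they'] (min_width=12, slack=6)
Line 10: ['message', 'quickly'] (min_width=15, slack=3)
Line 11: ['cat', 'laser', 'chair'] (min_width=15, slack=3)
Total lines: 11

Answer: 11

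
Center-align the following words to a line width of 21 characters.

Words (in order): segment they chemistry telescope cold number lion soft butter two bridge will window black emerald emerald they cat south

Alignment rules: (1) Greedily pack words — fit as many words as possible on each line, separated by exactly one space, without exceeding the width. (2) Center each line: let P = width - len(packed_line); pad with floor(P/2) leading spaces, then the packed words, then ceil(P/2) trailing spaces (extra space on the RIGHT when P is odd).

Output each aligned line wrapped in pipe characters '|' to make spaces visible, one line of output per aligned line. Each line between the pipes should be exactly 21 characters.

Answer: |    segment they     |
| chemistry telescope |
|cold number lion soft|
|  butter two bridge  |
|  will window black  |
|emerald emerald they |
|      cat south      |

Derivation:
Line 1: ['segment', 'they'] (min_width=12, slack=9)
Line 2: ['chemistry', 'telescope'] (min_width=19, slack=2)
Line 3: ['cold', 'number', 'lion', 'soft'] (min_width=21, slack=0)
Line 4: ['butter', 'two', 'bridge'] (min_width=17, slack=4)
Line 5: ['will', 'window', 'black'] (min_width=17, slack=4)
Line 6: ['emerald', 'emerald', 'they'] (min_width=20, slack=1)
Line 7: ['cat', 'south'] (min_width=9, slack=12)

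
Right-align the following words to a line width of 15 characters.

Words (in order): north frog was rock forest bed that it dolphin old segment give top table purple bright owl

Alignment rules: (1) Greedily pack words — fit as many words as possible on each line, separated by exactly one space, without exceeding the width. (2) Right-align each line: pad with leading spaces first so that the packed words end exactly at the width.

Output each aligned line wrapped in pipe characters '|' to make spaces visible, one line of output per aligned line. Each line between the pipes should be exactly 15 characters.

Line 1: ['north', 'frog', 'was'] (min_width=14, slack=1)
Line 2: ['rock', 'forest', 'bed'] (min_width=15, slack=0)
Line 3: ['that', 'it', 'dolphin'] (min_width=15, slack=0)
Line 4: ['old', 'segment'] (min_width=11, slack=4)
Line 5: ['give', 'top', 'table'] (min_width=14, slack=1)
Line 6: ['purple', 'bright'] (min_width=13, slack=2)
Line 7: ['owl'] (min_width=3, slack=12)

Answer: | north frog was|
|rock forest bed|
|that it dolphin|
|    old segment|
| give top table|
|  purple bright|
|            owl|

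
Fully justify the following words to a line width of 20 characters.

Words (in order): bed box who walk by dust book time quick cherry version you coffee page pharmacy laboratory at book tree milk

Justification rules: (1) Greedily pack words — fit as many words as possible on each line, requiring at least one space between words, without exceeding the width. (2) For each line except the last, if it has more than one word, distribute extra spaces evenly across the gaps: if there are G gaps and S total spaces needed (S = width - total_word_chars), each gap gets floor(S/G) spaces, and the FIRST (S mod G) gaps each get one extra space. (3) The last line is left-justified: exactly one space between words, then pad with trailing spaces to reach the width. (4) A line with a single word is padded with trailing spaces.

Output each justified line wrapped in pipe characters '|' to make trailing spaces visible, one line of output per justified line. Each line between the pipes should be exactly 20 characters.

Line 1: ['bed', 'box', 'who', 'walk', 'by'] (min_width=19, slack=1)
Line 2: ['dust', 'book', 'time', 'quick'] (min_width=20, slack=0)
Line 3: ['cherry', 'version', 'you'] (min_width=18, slack=2)
Line 4: ['coffee', 'page', 'pharmacy'] (min_width=20, slack=0)
Line 5: ['laboratory', 'at', 'book'] (min_width=18, slack=2)
Line 6: ['tree', 'milk'] (min_width=9, slack=11)

Answer: |bed  box who walk by|
|dust book time quick|
|cherry  version  you|
|coffee page pharmacy|
|laboratory  at  book|
|tree milk           |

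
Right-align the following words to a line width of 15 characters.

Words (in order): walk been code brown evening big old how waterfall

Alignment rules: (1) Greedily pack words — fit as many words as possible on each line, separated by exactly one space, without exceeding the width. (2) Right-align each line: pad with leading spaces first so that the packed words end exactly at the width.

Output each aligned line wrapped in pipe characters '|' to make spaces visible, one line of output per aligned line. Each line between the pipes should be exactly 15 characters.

Line 1: ['walk', 'been', 'code'] (min_width=14, slack=1)
Line 2: ['brown', 'evening'] (min_width=13, slack=2)
Line 3: ['big', 'old', 'how'] (min_width=11, slack=4)
Line 4: ['waterfall'] (min_width=9, slack=6)

Answer: | walk been code|
|  brown evening|
|    big old how|
|      waterfall|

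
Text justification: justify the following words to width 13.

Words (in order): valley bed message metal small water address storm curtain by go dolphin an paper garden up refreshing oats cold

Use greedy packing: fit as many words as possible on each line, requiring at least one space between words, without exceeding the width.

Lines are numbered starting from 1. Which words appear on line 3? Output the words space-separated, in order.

Answer: small water

Derivation:
Line 1: ['valley', 'bed'] (min_width=10, slack=3)
Line 2: ['message', 'metal'] (min_width=13, slack=0)
Line 3: ['small', 'water'] (min_width=11, slack=2)
Line 4: ['address', 'storm'] (min_width=13, slack=0)
Line 5: ['curtain', 'by', 'go'] (min_width=13, slack=0)
Line 6: ['dolphin', 'an'] (min_width=10, slack=3)
Line 7: ['paper', 'garden'] (min_width=12, slack=1)
Line 8: ['up', 'refreshing'] (min_width=13, slack=0)
Line 9: ['oats', 'cold'] (min_width=9, slack=4)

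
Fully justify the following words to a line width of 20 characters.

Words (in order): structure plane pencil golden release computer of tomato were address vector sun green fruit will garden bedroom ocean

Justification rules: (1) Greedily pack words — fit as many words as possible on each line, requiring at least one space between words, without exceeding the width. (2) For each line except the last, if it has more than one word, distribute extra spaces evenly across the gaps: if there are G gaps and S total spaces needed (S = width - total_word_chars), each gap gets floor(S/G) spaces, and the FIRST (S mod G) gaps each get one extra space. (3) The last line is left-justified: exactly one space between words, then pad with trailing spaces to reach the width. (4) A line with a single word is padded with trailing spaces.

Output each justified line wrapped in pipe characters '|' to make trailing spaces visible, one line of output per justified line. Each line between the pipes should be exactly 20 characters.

Answer: |structure      plane|
|pencil        golden|
|release  computer of|
|tomato  were address|
|vector   sun   green|
|fruit   will  garden|
|bedroom ocean       |

Derivation:
Line 1: ['structure', 'plane'] (min_width=15, slack=5)
Line 2: ['pencil', 'golden'] (min_width=13, slack=7)
Line 3: ['release', 'computer', 'of'] (min_width=19, slack=1)
Line 4: ['tomato', 'were', 'address'] (min_width=19, slack=1)
Line 5: ['vector', 'sun', 'green'] (min_width=16, slack=4)
Line 6: ['fruit', 'will', 'garden'] (min_width=17, slack=3)
Line 7: ['bedroom', 'ocean'] (min_width=13, slack=7)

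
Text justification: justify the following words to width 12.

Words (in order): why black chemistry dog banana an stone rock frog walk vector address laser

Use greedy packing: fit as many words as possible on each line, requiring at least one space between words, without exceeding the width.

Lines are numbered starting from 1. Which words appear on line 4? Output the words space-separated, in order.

Answer: an stone

Derivation:
Line 1: ['why', 'black'] (min_width=9, slack=3)
Line 2: ['chemistry'] (min_width=9, slack=3)
Line 3: ['dog', 'banana'] (min_width=10, slack=2)
Line 4: ['an', 'stone'] (min_width=8, slack=4)
Line 5: ['rock', 'frog'] (min_width=9, slack=3)
Line 6: ['walk', 'vector'] (min_width=11, slack=1)
Line 7: ['address'] (min_width=7, slack=5)
Line 8: ['laser'] (min_width=5, slack=7)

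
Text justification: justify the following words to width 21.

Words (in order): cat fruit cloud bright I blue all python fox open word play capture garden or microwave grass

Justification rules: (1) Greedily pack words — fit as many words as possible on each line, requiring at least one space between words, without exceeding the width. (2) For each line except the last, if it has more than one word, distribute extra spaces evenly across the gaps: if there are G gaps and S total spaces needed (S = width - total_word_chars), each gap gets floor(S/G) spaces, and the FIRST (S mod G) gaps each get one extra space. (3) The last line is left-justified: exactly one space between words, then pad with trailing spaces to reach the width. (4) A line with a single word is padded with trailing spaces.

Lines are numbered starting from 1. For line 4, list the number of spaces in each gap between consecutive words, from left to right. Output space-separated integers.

Line 1: ['cat', 'fruit', 'cloud'] (min_width=15, slack=6)
Line 2: ['bright', 'I', 'blue', 'all'] (min_width=17, slack=4)
Line 3: ['python', 'fox', 'open', 'word'] (min_width=20, slack=1)
Line 4: ['play', 'capture', 'garden'] (min_width=19, slack=2)
Line 5: ['or', 'microwave', 'grass'] (min_width=18, slack=3)

Answer: 2 2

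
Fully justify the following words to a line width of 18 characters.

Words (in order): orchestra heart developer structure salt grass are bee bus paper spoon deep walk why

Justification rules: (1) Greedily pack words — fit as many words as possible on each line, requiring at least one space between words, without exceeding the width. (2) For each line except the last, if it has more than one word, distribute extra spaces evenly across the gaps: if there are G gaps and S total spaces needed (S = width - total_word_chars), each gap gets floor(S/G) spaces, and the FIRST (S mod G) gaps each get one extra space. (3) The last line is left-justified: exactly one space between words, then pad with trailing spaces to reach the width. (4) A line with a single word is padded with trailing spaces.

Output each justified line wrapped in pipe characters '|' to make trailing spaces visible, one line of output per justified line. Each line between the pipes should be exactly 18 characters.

Line 1: ['orchestra', 'heart'] (min_width=15, slack=3)
Line 2: ['developer'] (min_width=9, slack=9)
Line 3: ['structure', 'salt'] (min_width=14, slack=4)
Line 4: ['grass', 'are', 'bee', 'bus'] (min_width=17, slack=1)
Line 5: ['paper', 'spoon', 'deep'] (min_width=16, slack=2)
Line 6: ['walk', 'why'] (min_width=8, slack=10)

Answer: |orchestra    heart|
|developer         |
|structure     salt|
|grass  are bee bus|
|paper  spoon  deep|
|walk why          |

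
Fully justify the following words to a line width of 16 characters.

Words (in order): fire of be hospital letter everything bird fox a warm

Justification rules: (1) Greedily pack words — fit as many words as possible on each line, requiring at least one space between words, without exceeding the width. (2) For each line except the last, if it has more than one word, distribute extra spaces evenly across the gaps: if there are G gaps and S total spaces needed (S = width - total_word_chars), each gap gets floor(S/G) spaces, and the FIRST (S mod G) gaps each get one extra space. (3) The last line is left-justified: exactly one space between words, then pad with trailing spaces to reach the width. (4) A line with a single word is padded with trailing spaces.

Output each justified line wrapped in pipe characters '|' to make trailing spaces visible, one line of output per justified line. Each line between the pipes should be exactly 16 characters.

Answer: |fire    of    be|
|hospital  letter|
|everything  bird|
|fox a warm      |

Derivation:
Line 1: ['fire', 'of', 'be'] (min_width=10, slack=6)
Line 2: ['hospital', 'letter'] (min_width=15, slack=1)
Line 3: ['everything', 'bird'] (min_width=15, slack=1)
Line 4: ['fox', 'a', 'warm'] (min_width=10, slack=6)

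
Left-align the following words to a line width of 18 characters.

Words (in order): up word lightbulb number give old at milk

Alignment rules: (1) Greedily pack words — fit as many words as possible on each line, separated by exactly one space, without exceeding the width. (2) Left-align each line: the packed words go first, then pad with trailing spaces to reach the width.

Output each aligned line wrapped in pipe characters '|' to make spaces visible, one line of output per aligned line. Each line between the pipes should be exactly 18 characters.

Answer: |up word lightbulb |
|number give old at|
|milk              |

Derivation:
Line 1: ['up', 'word', 'lightbulb'] (min_width=17, slack=1)
Line 2: ['number', 'give', 'old', 'at'] (min_width=18, slack=0)
Line 3: ['milk'] (min_width=4, slack=14)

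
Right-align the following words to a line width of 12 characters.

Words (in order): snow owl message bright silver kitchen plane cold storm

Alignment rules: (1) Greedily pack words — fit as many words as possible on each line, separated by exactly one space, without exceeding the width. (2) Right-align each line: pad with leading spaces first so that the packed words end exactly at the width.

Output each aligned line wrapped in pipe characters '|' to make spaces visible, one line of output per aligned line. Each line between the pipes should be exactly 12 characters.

Line 1: ['snow', 'owl'] (min_width=8, slack=4)
Line 2: ['message'] (min_width=7, slack=5)
Line 3: ['bright'] (min_width=6, slack=6)
Line 4: ['silver'] (min_width=6, slack=6)
Line 5: ['kitchen'] (min_width=7, slack=5)
Line 6: ['plane', 'cold'] (min_width=10, slack=2)
Line 7: ['storm'] (min_width=5, slack=7)

Answer: |    snow owl|
|     message|
|      bright|
|      silver|
|     kitchen|
|  plane cold|
|       storm|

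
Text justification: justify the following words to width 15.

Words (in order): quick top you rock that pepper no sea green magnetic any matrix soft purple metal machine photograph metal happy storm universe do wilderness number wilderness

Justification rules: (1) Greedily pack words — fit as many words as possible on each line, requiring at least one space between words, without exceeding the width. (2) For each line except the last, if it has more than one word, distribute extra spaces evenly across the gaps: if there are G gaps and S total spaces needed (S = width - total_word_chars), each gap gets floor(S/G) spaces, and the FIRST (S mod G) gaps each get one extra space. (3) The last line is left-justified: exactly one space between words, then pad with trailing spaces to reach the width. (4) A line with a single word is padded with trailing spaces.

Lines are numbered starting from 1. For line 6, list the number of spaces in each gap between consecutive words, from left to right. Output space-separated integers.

Line 1: ['quick', 'top', 'you'] (min_width=13, slack=2)
Line 2: ['rock', 'that'] (min_width=9, slack=6)
Line 3: ['pepper', 'no', 'sea'] (min_width=13, slack=2)
Line 4: ['green', 'magnetic'] (min_width=14, slack=1)
Line 5: ['any', 'matrix', 'soft'] (min_width=15, slack=0)
Line 6: ['purple', 'metal'] (min_width=12, slack=3)
Line 7: ['machine'] (min_width=7, slack=8)
Line 8: ['photograph'] (min_width=10, slack=5)
Line 9: ['metal', 'happy'] (min_width=11, slack=4)
Line 10: ['storm', 'universe'] (min_width=14, slack=1)
Line 11: ['do', 'wilderness'] (min_width=13, slack=2)
Line 12: ['number'] (min_width=6, slack=9)
Line 13: ['wilderness'] (min_width=10, slack=5)

Answer: 4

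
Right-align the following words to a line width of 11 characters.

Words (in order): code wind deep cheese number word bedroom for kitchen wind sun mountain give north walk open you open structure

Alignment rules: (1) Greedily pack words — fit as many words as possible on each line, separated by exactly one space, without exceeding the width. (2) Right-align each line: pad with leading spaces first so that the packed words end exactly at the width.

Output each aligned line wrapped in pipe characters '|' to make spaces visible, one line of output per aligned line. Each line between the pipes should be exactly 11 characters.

Line 1: ['code', 'wind'] (min_width=9, slack=2)
Line 2: ['deep', 'cheese'] (min_width=11, slack=0)
Line 3: ['number', 'word'] (min_width=11, slack=0)
Line 4: ['bedroom', 'for'] (min_width=11, slack=0)
Line 5: ['kitchen'] (min_width=7, slack=4)
Line 6: ['wind', 'sun'] (min_width=8, slack=3)
Line 7: ['mountain'] (min_width=8, slack=3)
Line 8: ['give', 'north'] (min_width=10, slack=1)
Line 9: ['walk', 'open'] (min_width=9, slack=2)
Line 10: ['you', 'open'] (min_width=8, slack=3)
Line 11: ['structure'] (min_width=9, slack=2)

Answer: |  code wind|
|deep cheese|
|number word|
|bedroom for|
|    kitchen|
|   wind sun|
|   mountain|
| give north|
|  walk open|
|   you open|
|  structure|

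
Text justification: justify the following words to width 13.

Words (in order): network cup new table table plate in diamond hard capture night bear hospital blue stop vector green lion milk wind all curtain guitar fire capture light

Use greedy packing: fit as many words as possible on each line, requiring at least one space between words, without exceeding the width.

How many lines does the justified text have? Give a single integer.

Answer: 13

Derivation:
Line 1: ['network', 'cup'] (min_width=11, slack=2)
Line 2: ['new', 'table'] (min_width=9, slack=4)
Line 3: ['table', 'plate'] (min_width=11, slack=2)
Line 4: ['in', 'diamond'] (min_width=10, slack=3)
Line 5: ['hard', 'capture'] (min_width=12, slack=1)
Line 6: ['night', 'bear'] (min_width=10, slack=3)
Line 7: ['hospital', 'blue'] (min_width=13, slack=0)
Line 8: ['stop', 'vector'] (min_width=11, slack=2)
Line 9: ['green', 'lion'] (min_width=10, slack=3)
Line 10: ['milk', 'wind', 'all'] (min_width=13, slack=0)
Line 11: ['curtain'] (min_width=7, slack=6)
Line 12: ['guitar', 'fire'] (min_width=11, slack=2)
Line 13: ['capture', 'light'] (min_width=13, slack=0)
Total lines: 13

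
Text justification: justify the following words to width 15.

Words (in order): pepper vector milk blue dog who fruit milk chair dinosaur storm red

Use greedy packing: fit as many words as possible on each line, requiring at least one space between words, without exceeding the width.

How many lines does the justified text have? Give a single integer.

Line 1: ['pepper', 'vector'] (min_width=13, slack=2)
Line 2: ['milk', 'blue', 'dog'] (min_width=13, slack=2)
Line 3: ['who', 'fruit', 'milk'] (min_width=14, slack=1)
Line 4: ['chair', 'dinosaur'] (min_width=14, slack=1)
Line 5: ['storm', 'red'] (min_width=9, slack=6)
Total lines: 5

Answer: 5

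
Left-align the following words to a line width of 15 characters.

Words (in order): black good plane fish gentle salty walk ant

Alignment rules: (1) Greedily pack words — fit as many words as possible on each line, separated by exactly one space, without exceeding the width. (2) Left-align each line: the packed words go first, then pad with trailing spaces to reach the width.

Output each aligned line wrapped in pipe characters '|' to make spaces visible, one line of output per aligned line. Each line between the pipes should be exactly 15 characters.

Answer: |black good     |
|plane fish     |
|gentle salty   |
|walk ant       |

Derivation:
Line 1: ['black', 'good'] (min_width=10, slack=5)
Line 2: ['plane', 'fish'] (min_width=10, slack=5)
Line 3: ['gentle', 'salty'] (min_width=12, slack=3)
Line 4: ['walk', 'ant'] (min_width=8, slack=7)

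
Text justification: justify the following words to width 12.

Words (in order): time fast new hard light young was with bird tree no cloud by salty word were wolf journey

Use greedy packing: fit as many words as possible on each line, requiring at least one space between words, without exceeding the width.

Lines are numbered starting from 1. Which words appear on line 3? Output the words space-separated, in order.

Line 1: ['time', 'fast'] (min_width=9, slack=3)
Line 2: ['new', 'hard'] (min_width=8, slack=4)
Line 3: ['light', 'young'] (min_width=11, slack=1)
Line 4: ['was', 'with'] (min_width=8, slack=4)
Line 5: ['bird', 'tree', 'no'] (min_width=12, slack=0)
Line 6: ['cloud', 'by'] (min_width=8, slack=4)
Line 7: ['salty', 'word'] (min_width=10, slack=2)
Line 8: ['were', 'wolf'] (min_width=9, slack=3)
Line 9: ['journey'] (min_width=7, slack=5)

Answer: light young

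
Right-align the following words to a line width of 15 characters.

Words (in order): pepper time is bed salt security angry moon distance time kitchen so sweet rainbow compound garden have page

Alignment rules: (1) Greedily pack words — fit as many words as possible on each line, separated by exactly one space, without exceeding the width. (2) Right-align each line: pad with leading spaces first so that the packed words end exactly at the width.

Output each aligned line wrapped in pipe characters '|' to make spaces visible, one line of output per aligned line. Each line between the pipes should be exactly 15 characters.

Answer: | pepper time is|
|       bed salt|
| security angry|
|  moon distance|
|time kitchen so|
|  sweet rainbow|
|compound garden|
|      have page|

Derivation:
Line 1: ['pepper', 'time', 'is'] (min_width=14, slack=1)
Line 2: ['bed', 'salt'] (min_width=8, slack=7)
Line 3: ['security', 'angry'] (min_width=14, slack=1)
Line 4: ['moon', 'distance'] (min_width=13, slack=2)
Line 5: ['time', 'kitchen', 'so'] (min_width=15, slack=0)
Line 6: ['sweet', 'rainbow'] (min_width=13, slack=2)
Line 7: ['compound', 'garden'] (min_width=15, slack=0)
Line 8: ['have', 'page'] (min_width=9, slack=6)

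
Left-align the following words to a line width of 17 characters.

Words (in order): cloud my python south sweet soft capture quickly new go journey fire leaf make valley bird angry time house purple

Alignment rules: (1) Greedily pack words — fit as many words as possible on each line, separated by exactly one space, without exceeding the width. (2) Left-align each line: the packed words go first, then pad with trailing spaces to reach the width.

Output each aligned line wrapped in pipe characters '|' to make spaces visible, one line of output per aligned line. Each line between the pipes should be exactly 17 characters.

Answer: |cloud my python  |
|south sweet soft |
|capture quickly  |
|new go journey   |
|fire leaf make   |
|valley bird angry|
|time house purple|

Derivation:
Line 1: ['cloud', 'my', 'python'] (min_width=15, slack=2)
Line 2: ['south', 'sweet', 'soft'] (min_width=16, slack=1)
Line 3: ['capture', 'quickly'] (min_width=15, slack=2)
Line 4: ['new', 'go', 'journey'] (min_width=14, slack=3)
Line 5: ['fire', 'leaf', 'make'] (min_width=14, slack=3)
Line 6: ['valley', 'bird', 'angry'] (min_width=17, slack=0)
Line 7: ['time', 'house', 'purple'] (min_width=17, slack=0)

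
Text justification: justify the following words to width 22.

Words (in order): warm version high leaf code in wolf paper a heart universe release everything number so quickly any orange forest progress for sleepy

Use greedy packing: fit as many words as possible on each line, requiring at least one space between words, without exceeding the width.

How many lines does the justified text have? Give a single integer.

Answer: 7

Derivation:
Line 1: ['warm', 'version', 'high', 'leaf'] (min_width=22, slack=0)
Line 2: ['code', 'in', 'wolf', 'paper', 'a'] (min_width=20, slack=2)
Line 3: ['heart', 'universe', 'release'] (min_width=22, slack=0)
Line 4: ['everything', 'number', 'so'] (min_width=20, slack=2)
Line 5: ['quickly', 'any', 'orange'] (min_width=18, slack=4)
Line 6: ['forest', 'progress', 'for'] (min_width=19, slack=3)
Line 7: ['sleepy'] (min_width=6, slack=16)
Total lines: 7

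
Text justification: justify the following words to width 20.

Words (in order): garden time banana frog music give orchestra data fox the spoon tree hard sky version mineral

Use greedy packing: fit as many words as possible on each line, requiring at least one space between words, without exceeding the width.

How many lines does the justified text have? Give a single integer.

Line 1: ['garden', 'time', 'banana'] (min_width=18, slack=2)
Line 2: ['frog', 'music', 'give'] (min_width=15, slack=5)
Line 3: ['orchestra', 'data', 'fox'] (min_width=18, slack=2)
Line 4: ['the', 'spoon', 'tree', 'hard'] (min_width=19, slack=1)
Line 5: ['sky', 'version', 'mineral'] (min_width=19, slack=1)
Total lines: 5

Answer: 5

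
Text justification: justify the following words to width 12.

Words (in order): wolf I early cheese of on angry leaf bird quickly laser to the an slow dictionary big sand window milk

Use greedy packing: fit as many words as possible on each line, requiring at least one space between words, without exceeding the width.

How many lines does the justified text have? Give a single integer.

Answer: 9

Derivation:
Line 1: ['wolf', 'I', 'early'] (min_width=12, slack=0)
Line 2: ['cheese', 'of', 'on'] (min_width=12, slack=0)
Line 3: ['angry', 'leaf'] (min_width=10, slack=2)
Line 4: ['bird', 'quickly'] (min_width=12, slack=0)
Line 5: ['laser', 'to', 'the'] (min_width=12, slack=0)
Line 6: ['an', 'slow'] (min_width=7, slack=5)
Line 7: ['dictionary'] (min_width=10, slack=2)
Line 8: ['big', 'sand'] (min_width=8, slack=4)
Line 9: ['window', 'milk'] (min_width=11, slack=1)
Total lines: 9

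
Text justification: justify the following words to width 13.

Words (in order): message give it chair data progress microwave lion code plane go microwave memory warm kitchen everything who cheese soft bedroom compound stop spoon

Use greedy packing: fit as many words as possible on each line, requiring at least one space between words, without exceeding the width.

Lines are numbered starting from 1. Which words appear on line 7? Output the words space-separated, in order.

Answer: microwave

Derivation:
Line 1: ['message', 'give'] (min_width=12, slack=1)
Line 2: ['it', 'chair', 'data'] (min_width=13, slack=0)
Line 3: ['progress'] (min_width=8, slack=5)
Line 4: ['microwave'] (min_width=9, slack=4)
Line 5: ['lion', 'code'] (min_width=9, slack=4)
Line 6: ['plane', 'go'] (min_width=8, slack=5)
Line 7: ['microwave'] (min_width=9, slack=4)
Line 8: ['memory', 'warm'] (min_width=11, slack=2)
Line 9: ['kitchen'] (min_width=7, slack=6)
Line 10: ['everything'] (min_width=10, slack=3)
Line 11: ['who', 'cheese'] (min_width=10, slack=3)
Line 12: ['soft', 'bedroom'] (min_width=12, slack=1)
Line 13: ['compound', 'stop'] (min_width=13, slack=0)
Line 14: ['spoon'] (min_width=5, slack=8)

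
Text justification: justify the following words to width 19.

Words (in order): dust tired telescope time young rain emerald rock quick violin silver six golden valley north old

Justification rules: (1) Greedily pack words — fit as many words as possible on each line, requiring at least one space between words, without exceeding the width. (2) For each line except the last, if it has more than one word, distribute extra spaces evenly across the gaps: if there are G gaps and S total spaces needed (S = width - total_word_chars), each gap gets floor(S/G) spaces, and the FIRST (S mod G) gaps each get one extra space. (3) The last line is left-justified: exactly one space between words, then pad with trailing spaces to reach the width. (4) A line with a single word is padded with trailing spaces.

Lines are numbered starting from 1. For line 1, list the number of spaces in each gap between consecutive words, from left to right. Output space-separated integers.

Line 1: ['dust', 'tired'] (min_width=10, slack=9)
Line 2: ['telescope', 'time'] (min_width=14, slack=5)
Line 3: ['young', 'rain', 'emerald'] (min_width=18, slack=1)
Line 4: ['rock', 'quick', 'violin'] (min_width=17, slack=2)
Line 5: ['silver', 'six', 'golden'] (min_width=17, slack=2)
Line 6: ['valley', 'north', 'old'] (min_width=16, slack=3)

Answer: 10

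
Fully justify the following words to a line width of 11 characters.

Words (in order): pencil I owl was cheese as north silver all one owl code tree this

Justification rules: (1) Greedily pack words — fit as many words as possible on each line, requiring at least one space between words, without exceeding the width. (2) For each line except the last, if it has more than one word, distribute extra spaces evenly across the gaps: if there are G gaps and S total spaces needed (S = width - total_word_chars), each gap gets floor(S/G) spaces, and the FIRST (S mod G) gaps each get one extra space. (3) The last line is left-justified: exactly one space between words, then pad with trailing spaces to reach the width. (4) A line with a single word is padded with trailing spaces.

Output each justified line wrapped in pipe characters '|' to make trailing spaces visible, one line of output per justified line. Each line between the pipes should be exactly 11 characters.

Line 1: ['pencil', 'I'] (min_width=8, slack=3)
Line 2: ['owl', 'was'] (min_width=7, slack=4)
Line 3: ['cheese', 'as'] (min_width=9, slack=2)
Line 4: ['north'] (min_width=5, slack=6)
Line 5: ['silver', 'all'] (min_width=10, slack=1)
Line 6: ['one', 'owl'] (min_width=7, slack=4)
Line 7: ['code', 'tree'] (min_width=9, slack=2)
Line 8: ['this'] (min_width=4, slack=7)

Answer: |pencil    I|
|owl     was|
|cheese   as|
|north      |
|silver  all|
|one     owl|
|code   tree|
|this       |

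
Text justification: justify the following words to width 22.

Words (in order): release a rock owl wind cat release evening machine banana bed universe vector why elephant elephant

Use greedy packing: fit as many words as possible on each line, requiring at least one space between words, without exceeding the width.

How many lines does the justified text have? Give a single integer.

Line 1: ['release', 'a', 'rock', 'owl'] (min_width=18, slack=4)
Line 2: ['wind', 'cat', 'release'] (min_width=16, slack=6)
Line 3: ['evening', 'machine', 'banana'] (min_width=22, slack=0)
Line 4: ['bed', 'universe', 'vector'] (min_width=19, slack=3)
Line 5: ['why', 'elephant', 'elephant'] (min_width=21, slack=1)
Total lines: 5

Answer: 5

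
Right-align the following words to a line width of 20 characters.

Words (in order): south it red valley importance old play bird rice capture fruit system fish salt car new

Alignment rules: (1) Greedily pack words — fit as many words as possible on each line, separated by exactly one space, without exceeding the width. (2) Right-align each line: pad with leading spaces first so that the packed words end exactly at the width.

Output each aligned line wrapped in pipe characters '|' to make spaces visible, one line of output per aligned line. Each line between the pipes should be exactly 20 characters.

Line 1: ['south', 'it', 'red', 'valley'] (min_width=19, slack=1)
Line 2: ['importance', 'old', 'play'] (min_width=19, slack=1)
Line 3: ['bird', 'rice', 'capture'] (min_width=17, slack=3)
Line 4: ['fruit', 'system', 'fish'] (min_width=17, slack=3)
Line 5: ['salt', 'car', 'new'] (min_width=12, slack=8)

Answer: | south it red valley|
| importance old play|
|   bird rice capture|
|   fruit system fish|
|        salt car new|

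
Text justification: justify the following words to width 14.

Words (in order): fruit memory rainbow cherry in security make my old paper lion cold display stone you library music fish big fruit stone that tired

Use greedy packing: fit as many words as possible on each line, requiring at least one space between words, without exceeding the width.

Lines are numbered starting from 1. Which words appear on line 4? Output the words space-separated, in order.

Line 1: ['fruit', 'memory'] (min_width=12, slack=2)
Line 2: ['rainbow', 'cherry'] (min_width=14, slack=0)
Line 3: ['in', 'security'] (min_width=11, slack=3)
Line 4: ['make', 'my', 'old'] (min_width=11, slack=3)
Line 5: ['paper', 'lion'] (min_width=10, slack=4)
Line 6: ['cold', 'display'] (min_width=12, slack=2)
Line 7: ['stone', 'you'] (min_width=9, slack=5)
Line 8: ['library', 'music'] (min_width=13, slack=1)
Line 9: ['fish', 'big', 'fruit'] (min_width=14, slack=0)
Line 10: ['stone', 'that'] (min_width=10, slack=4)
Line 11: ['tired'] (min_width=5, slack=9)

Answer: make my old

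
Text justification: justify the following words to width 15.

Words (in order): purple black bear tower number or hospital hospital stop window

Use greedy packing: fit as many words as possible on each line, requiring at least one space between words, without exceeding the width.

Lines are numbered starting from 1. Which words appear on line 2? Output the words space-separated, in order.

Answer: bear tower

Derivation:
Line 1: ['purple', 'black'] (min_width=12, slack=3)
Line 2: ['bear', 'tower'] (min_width=10, slack=5)
Line 3: ['number', 'or'] (min_width=9, slack=6)
Line 4: ['hospital'] (min_width=8, slack=7)
Line 5: ['hospital', 'stop'] (min_width=13, slack=2)
Line 6: ['window'] (min_width=6, slack=9)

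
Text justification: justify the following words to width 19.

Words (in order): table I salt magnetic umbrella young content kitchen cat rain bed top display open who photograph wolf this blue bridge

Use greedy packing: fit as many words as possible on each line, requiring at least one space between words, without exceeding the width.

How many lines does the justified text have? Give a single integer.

Answer: 8

Derivation:
Line 1: ['table', 'I', 'salt'] (min_width=12, slack=7)
Line 2: ['magnetic', 'umbrella'] (min_width=17, slack=2)
Line 3: ['young', 'content'] (min_width=13, slack=6)
Line 4: ['kitchen', 'cat', 'rain'] (min_width=16, slack=3)
Line 5: ['bed', 'top', 'display'] (min_width=15, slack=4)
Line 6: ['open', 'who', 'photograph'] (min_width=19, slack=0)
Line 7: ['wolf', 'this', 'blue'] (min_width=14, slack=5)
Line 8: ['bridge'] (min_width=6, slack=13)
Total lines: 8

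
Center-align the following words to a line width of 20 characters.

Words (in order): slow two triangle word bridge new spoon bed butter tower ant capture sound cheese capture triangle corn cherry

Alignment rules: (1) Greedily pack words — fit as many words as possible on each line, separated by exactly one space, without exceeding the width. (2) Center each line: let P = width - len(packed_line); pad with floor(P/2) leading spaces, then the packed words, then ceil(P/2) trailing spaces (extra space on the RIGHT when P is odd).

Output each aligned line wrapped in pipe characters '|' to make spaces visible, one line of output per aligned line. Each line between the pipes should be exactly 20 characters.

Line 1: ['slow', 'two', 'triangle'] (min_width=17, slack=3)
Line 2: ['word', 'bridge', 'new'] (min_width=15, slack=5)
Line 3: ['spoon', 'bed', 'butter'] (min_width=16, slack=4)
Line 4: ['tower', 'ant', 'capture'] (min_width=17, slack=3)
Line 5: ['sound', 'cheese', 'capture'] (min_width=20, slack=0)
Line 6: ['triangle', 'corn', 'cherry'] (min_width=20, slack=0)

Answer: | slow two triangle  |
|  word bridge new   |
|  spoon bed butter  |
| tower ant capture  |
|sound cheese capture|
|triangle corn cherry|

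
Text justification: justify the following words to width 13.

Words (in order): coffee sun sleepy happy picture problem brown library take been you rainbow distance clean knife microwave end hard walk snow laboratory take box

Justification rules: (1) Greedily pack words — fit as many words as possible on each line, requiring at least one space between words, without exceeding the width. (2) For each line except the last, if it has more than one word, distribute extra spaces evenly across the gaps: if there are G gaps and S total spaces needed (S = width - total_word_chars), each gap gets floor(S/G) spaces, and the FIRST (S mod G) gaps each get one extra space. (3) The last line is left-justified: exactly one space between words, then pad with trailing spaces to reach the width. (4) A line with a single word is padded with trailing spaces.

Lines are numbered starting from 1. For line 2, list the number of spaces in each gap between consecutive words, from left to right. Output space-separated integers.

Line 1: ['coffee', 'sun'] (min_width=10, slack=3)
Line 2: ['sleepy', 'happy'] (min_width=12, slack=1)
Line 3: ['picture'] (min_width=7, slack=6)
Line 4: ['problem', 'brown'] (min_width=13, slack=0)
Line 5: ['library', 'take'] (min_width=12, slack=1)
Line 6: ['been', 'you'] (min_width=8, slack=5)
Line 7: ['rainbow'] (min_width=7, slack=6)
Line 8: ['distance'] (min_width=8, slack=5)
Line 9: ['clean', 'knife'] (min_width=11, slack=2)
Line 10: ['microwave', 'end'] (min_width=13, slack=0)
Line 11: ['hard', 'walk'] (min_width=9, slack=4)
Line 12: ['snow'] (min_width=4, slack=9)
Line 13: ['laboratory'] (min_width=10, slack=3)
Line 14: ['take', 'box'] (min_width=8, slack=5)

Answer: 2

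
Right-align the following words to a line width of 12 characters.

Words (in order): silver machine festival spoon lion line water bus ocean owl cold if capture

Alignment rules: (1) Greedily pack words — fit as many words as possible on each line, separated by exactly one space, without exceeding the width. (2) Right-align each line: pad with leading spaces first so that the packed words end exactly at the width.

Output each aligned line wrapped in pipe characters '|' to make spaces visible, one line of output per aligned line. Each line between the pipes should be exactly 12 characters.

Line 1: ['silver'] (min_width=6, slack=6)
Line 2: ['machine'] (min_width=7, slack=5)
Line 3: ['festival'] (min_width=8, slack=4)
Line 4: ['spoon', 'lion'] (min_width=10, slack=2)
Line 5: ['line', 'water'] (min_width=10, slack=2)
Line 6: ['bus', 'ocean'] (min_width=9, slack=3)
Line 7: ['owl', 'cold', 'if'] (min_width=11, slack=1)
Line 8: ['capture'] (min_width=7, slack=5)

Answer: |      silver|
|     machine|
|    festival|
|  spoon lion|
|  line water|
|   bus ocean|
| owl cold if|
|     capture|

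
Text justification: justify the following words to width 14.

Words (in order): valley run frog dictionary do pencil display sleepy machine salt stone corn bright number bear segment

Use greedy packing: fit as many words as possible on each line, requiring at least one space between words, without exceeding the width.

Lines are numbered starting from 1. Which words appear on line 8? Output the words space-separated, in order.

Line 1: ['valley', 'run'] (min_width=10, slack=4)
Line 2: ['frog'] (min_width=4, slack=10)
Line 3: ['dictionary', 'do'] (min_width=13, slack=1)
Line 4: ['pencil', 'display'] (min_width=14, slack=0)
Line 5: ['sleepy', 'machine'] (min_width=14, slack=0)
Line 6: ['salt', 'stone'] (min_width=10, slack=4)
Line 7: ['corn', 'bright'] (min_width=11, slack=3)
Line 8: ['number', 'bear'] (min_width=11, slack=3)
Line 9: ['segment'] (min_width=7, slack=7)

Answer: number bear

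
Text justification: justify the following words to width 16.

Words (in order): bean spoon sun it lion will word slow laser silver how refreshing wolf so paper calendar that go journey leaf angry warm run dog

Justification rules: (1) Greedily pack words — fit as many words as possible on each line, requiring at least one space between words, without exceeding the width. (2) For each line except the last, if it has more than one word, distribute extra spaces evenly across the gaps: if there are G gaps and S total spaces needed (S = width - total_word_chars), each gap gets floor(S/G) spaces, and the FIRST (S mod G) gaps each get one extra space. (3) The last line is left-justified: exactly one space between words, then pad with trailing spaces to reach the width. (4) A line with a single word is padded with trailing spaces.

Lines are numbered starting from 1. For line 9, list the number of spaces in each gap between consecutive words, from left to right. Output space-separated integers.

Answer: 2 2

Derivation:
Line 1: ['bean', 'spoon', 'sun'] (min_width=14, slack=2)
Line 2: ['it', 'lion', 'will'] (min_width=12, slack=4)
Line 3: ['word', 'slow', 'laser'] (min_width=15, slack=1)
Line 4: ['silver', 'how'] (min_width=10, slack=6)
Line 5: ['refreshing', 'wolf'] (min_width=15, slack=1)
Line 6: ['so', 'paper'] (min_width=8, slack=8)
Line 7: ['calendar', 'that', 'go'] (min_width=16, slack=0)
Line 8: ['journey', 'leaf'] (min_width=12, slack=4)
Line 9: ['angry', 'warm', 'run'] (min_width=14, slack=2)
Line 10: ['dog'] (min_width=3, slack=13)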